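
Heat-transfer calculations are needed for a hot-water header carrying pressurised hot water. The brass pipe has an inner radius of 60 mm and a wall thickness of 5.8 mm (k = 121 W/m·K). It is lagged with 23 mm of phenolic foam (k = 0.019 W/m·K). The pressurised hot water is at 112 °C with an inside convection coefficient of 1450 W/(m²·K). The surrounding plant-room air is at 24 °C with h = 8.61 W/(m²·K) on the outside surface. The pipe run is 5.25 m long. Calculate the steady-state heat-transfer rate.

Q ≈ 170 W

Radial resistances (cylindrical: R_cond = ln(r_o/r_i)/(2πkL), R_conv = 1/(h·2πrL)):
R_inner film = 1/(h_i·2πr₁L) = 1/(1450×2π×0.06×5.25) = 3.485×10^-4 K/W
R_brass pipe wall = ln(65.8/60)/(2π×121×5.25) = 2.312×10^-5 K/W
R_phenolic foam = ln(88.8/65.8)/(2π×0.019×5.25) = 0.4783 K/W
R_outer film = 1/(h_o·2πr_oL) = 1/(8.61×2π×0.0888×5.25) = 0.03965 K/W
R_total = 0.5183 K/W
Q = ΔT/R_total = 88/0.5183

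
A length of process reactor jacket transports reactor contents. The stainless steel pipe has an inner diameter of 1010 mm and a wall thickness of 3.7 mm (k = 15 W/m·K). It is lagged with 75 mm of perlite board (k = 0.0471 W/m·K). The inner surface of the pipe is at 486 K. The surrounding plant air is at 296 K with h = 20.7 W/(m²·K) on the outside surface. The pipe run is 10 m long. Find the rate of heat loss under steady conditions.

For a radial system each layer contributes R = ln(r_out/r_in)/(2πkL); films add R = 1/(hA).
R_stainless steel pipe wall = ln(508.7/505)/(2π×15×10) = 7.746×10^-6 K/W
R_perlite board = ln(583.7/508.7)/(2π×0.0471×10) = 0.04647 K/W
R_outer film = 1/(h_o·2πr_oL) = 1/(20.7×2π×0.5837×10) = 0.001317 K/W
R_total = 0.0478 K/W
Q = ΔT/R_total = 190/0.0478

Q ≈ 3980 W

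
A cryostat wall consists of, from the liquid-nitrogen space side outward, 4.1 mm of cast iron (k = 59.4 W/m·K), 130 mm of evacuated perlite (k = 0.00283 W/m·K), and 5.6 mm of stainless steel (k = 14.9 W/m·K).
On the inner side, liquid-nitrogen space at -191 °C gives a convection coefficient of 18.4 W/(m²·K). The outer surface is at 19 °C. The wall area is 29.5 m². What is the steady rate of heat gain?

Q ≈ 135 W

Thermal resistances in series:
R_inner film = 1/(h_i·A) = 1/(18.4×29.5) = 0.001842 K/W
R_cast iron = L/(kA) = 0.0041/(59.4×29.5) = 2.34×10^-6 K/W
R_evacuated perlite = L/(kA) = 0.13/(0.00283×29.5) = 1.557 K/W
R_stainless steel = L/(kA) = 0.0056/(14.9×29.5) = 1.274×10^-5 K/W
R_total = 1.559 K/W
Q = ΔT / R_total = 210 / 1.559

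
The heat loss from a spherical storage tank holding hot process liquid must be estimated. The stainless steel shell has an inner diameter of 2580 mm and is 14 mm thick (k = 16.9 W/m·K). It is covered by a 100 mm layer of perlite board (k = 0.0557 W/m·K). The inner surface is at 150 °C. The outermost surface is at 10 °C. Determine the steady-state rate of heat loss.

Q ≈ 1790 W

For a spherical shell R = (1/r₁ − 1/r₂)/(4πk); film R = 1/(h·4πr²). In series:
R_stainless steel shell = (1/1.29 − 1/1.304)/(4π×16.9) = 3.919×10^-5 K/W
R_perlite board = (1/1.304 − 1/1.404)/(4π×0.0557) = 0.07804 K/W
R_total = 0.07807 K/W
Q = ΔT/R_total = 140/0.07807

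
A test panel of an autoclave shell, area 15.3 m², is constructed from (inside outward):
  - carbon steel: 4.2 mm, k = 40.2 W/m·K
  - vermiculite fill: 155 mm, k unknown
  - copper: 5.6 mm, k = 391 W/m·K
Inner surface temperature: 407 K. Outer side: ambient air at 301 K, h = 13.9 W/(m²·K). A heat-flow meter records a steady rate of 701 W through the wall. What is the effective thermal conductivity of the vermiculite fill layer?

Treating each layer as a thermal resistance in series:
R_carbon steel = L/(kA) = 0.0042/(40.2×15.3) = 6.829×10^-6 K/W
R_copper = L/(kA) = 0.0056/(391×15.3) = 9.361×10^-7 K/W
R_outer film = 1/(h_o·A) = 1/(13.9×15.3) = 0.004702 K/W
Sum of known resistances R_other = 0.00471 K/W
Total R = ΔT/Q = 106/701 = 0.1512 K/W
R_vermiculite fill = R_total − R_other = 0.1465 K/W
k = L/(R·A) = 0.155/(0.1465×15.3)

k ≈ 0.0692 W/(m·K)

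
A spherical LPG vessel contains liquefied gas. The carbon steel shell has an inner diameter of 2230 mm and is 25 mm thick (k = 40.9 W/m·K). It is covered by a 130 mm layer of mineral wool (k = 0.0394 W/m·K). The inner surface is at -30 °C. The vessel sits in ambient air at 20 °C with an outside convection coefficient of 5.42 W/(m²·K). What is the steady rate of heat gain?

Each spherical layer contributes R = (1/r_i − 1/r_o)/(4πk):
R_carbon steel shell = (1/1.115 − 1/1.14)/(4π×40.9) = 3.827×10^-5 K/W
R_mineral wool = (1/1.14 − 1/1.27)/(4π×0.0394) = 0.1814 K/W
R_outer film = 1/(h·4πr_o²) = 1/(5.42×4π×1.27²) = 0.009103 K/W
R_total = 0.1905 K/W
Q = ΔT/R_total = 50/0.1905

Q ≈ 262 W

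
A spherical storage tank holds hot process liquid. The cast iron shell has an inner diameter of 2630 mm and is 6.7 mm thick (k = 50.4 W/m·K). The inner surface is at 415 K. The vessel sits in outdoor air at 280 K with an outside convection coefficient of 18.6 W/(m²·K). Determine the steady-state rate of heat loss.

Radial (spherical) resistances in series:
R_cast iron shell = (1/1.315 − 1/1.3217)/(4π×50.4) = 6.087×10^-6 K/W
R_outer film = 1/(h·4πr_o²) = 1/(18.6×4π×1.3217²) = 0.002449 K/W
R_total = 0.002455 K/W
Q = ΔT/R_total = 135/0.002455

Q ≈ 55000 W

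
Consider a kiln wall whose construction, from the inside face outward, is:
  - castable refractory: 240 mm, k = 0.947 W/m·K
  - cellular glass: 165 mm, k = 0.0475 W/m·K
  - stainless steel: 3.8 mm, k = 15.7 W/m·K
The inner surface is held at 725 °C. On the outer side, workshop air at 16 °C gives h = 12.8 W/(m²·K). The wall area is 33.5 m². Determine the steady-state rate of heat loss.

Q ≈ 6240 W

Model the wall as resistances in series:
R_castable refractory = L/(kA) = 0.24/(0.947×33.5) = 0.007565 K/W
R_cellular glass = L/(kA) = 0.165/(0.0475×33.5) = 0.1037 K/W
R_stainless steel = L/(kA) = 0.0038/(15.7×33.5) = 7.225×10^-6 K/W
R_outer film = 1/(h_o·A) = 1/(12.8×33.5) = 0.002332 K/W
R_total = 0.1136 K/W
Q = ΔT / R_total = 709 / 0.1136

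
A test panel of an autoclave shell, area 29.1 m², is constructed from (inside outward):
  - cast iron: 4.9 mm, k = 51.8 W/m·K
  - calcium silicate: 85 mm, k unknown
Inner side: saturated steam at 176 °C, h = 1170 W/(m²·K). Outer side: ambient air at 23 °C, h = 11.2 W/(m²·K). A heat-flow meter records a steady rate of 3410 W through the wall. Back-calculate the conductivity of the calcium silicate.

k ≈ 0.0699 W/(m·K)

Model the wall as resistances in series:
R_inner film = 1/(h_i·A) = 1/(1170×29.1) = 2.937×10^-5 K/W
R_cast iron = L/(kA) = 0.0049/(51.8×29.1) = 3.251×10^-6 K/W
R_outer film = 1/(h_o·A) = 1/(11.2×29.1) = 0.003068 K/W
Sum of known resistances R_other = 0.003101 K/W
Total R = ΔT/Q = 153/3410 = 0.04487 K/W
R_calcium silicate = R_total − R_other = 0.04177 K/W
k = L/(R·A) = 0.085/(0.04177×29.1)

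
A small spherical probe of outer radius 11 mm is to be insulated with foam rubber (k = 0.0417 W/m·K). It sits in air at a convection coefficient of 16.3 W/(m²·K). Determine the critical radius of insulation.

For a sphere r_cr = 2k/h = 2×0.0417/16.3
r_cr = 5.12 mm; since the bare radius (11 mm) is above r_cr, any added insulation will reduce heat loss.

r_cr ≈ 5.12 mm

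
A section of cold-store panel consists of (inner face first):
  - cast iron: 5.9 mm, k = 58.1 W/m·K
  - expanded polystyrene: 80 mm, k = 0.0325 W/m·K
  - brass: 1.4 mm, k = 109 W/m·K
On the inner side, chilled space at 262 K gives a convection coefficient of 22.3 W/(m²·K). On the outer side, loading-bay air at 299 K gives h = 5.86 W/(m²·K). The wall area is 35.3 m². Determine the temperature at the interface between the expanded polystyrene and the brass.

Series thermal resistances:
R_inner film = 1/(h_i·A) = 1/(22.3×35.3) = 0.00127 K/W
R_cast iron = L/(kA) = 0.0059/(58.1×35.3) = 2.877×10^-6 K/W
R_expanded polystyrene = L/(kA) = 0.08/(0.0325×35.3) = 0.06973 K/W
R_brass = L/(kA) = 0.0014/(109×35.3) = 3.639×10^-7 K/W
R_outer film = 1/(h_o·A) = 1/(5.86×35.3) = 0.004834 K/W
R_total = 0.07584 K/W;  Q = ΔT/R_total = 37/0.07584 = 487.9 W
T_interface = T_inner + Q·ΣR(inner→interface) = 262 + 488×0.07101

T ≈ 297 K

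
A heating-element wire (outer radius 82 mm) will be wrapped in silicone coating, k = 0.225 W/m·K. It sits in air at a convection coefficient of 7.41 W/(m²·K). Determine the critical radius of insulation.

r_cr ≈ 30.4 mm

For a cylinder r_cr = k/h = 0.225/7.41
r_cr = 30.4 mm; since the bare radius (82 mm) is above r_cr, any added insulation will reduce heat loss.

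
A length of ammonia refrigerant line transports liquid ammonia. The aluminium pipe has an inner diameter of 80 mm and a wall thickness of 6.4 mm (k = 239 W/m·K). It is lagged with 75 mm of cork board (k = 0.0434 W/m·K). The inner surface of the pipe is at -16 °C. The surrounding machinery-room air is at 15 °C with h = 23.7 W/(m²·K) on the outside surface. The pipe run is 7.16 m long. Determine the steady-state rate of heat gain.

For a radial system each layer contributes R = ln(r_out/r_in)/(2πkL); films add R = 1/(hA).
R_aluminium pipe wall = ln(46.4/40)/(2π×239×7.16) = 1.38×10^-5 K/W
R_cork board = ln(121.4/46.4)/(2π×0.0434×7.16) = 0.4926 K/W
R_outer film = 1/(h_o·2πr_oL) = 1/(23.7×2π×0.1214×7.16) = 0.007726 K/W
R_total = 0.5003 K/W
Q = ΔT/R_total = 31/0.5003

Q ≈ 62 W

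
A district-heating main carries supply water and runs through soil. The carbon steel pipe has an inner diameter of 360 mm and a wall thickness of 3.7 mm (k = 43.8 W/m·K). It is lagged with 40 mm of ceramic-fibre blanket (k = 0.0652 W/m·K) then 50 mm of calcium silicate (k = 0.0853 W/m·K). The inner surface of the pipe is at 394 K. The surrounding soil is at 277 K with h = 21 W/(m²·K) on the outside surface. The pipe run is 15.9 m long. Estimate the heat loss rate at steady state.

Per-layer cylindrical resistances, series-summed:
R_carbon steel pipe wall = ln(183.7/180)/(2π×43.8×15.9) = 4.65×10^-6 K/W
R_ceramic-fibre blanket = ln(223.7/183.7)/(2π×0.0652×15.9) = 0.03024 K/W
R_calcium silicate = ln(273.7/223.7)/(2π×0.0853×15.9) = 0.02367 K/W
R_outer film = 1/(h_o·2πr_oL) = 1/(21×2π×0.2737×15.9) = 0.001742 K/W
R_total = 0.05566 K/W
Q = ΔT/R_total = 117/0.05566

Q ≈ 2100 W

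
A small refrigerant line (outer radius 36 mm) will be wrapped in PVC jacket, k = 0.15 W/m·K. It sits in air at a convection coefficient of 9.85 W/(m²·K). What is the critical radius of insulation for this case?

For a cylinder r_cr = k/h = 0.15/9.85
r_cr = 15.2 mm; since the bare radius (36 mm) is above r_cr, any added insulation will reduce heat loss.

r_cr ≈ 15.2 mm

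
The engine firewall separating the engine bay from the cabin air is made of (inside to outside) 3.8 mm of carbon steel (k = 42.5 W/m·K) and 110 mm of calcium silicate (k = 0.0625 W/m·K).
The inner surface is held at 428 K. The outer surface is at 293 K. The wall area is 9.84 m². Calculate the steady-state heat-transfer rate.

Q ≈ 755 W

Series thermal resistances:
R_carbon steel = L/(kA) = 0.0038/(42.5×9.84) = 9.087×10^-6 K/W
R_calcium silicate = L/(kA) = 0.11/(0.0625×9.84) = 0.1789 K/W
R_total = 0.1789 K/W
Q = ΔT / R_total = 135 / 0.1789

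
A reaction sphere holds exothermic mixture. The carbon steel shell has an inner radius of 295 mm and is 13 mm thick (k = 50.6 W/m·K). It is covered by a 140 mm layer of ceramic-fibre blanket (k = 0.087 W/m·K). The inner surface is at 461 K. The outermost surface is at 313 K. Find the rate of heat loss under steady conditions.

Each spherical layer contributes R = (1/r_i − 1/r_o)/(4πk):
R_carbon steel shell = (1/0.295 − 1/0.308)/(4π×50.6) = 2.25×10^-4 K/W
R_ceramic-fibre blanket = (1/0.308 − 1/0.448)/(4π×0.087) = 0.928 K/W
R_total = 0.9283 K/W
Q = ΔT/R_total = 148/0.9283

Q ≈ 159 W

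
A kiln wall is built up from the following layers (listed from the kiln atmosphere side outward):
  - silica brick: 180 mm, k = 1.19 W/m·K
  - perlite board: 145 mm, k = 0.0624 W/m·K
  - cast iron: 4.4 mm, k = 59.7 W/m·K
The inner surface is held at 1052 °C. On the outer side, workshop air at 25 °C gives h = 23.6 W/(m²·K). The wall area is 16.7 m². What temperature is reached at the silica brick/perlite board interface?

T ≈ 990 °C

Series thermal resistances:
R_silica brick = L/(kA) = 0.18/(1.19×16.7) = 0.009058 K/W
R_perlite board = L/(kA) = 0.145/(0.0624×16.7) = 0.1391 K/W
R_cast iron = L/(kA) = 0.0044/(59.7×16.7) = 4.413×10^-6 K/W
R_outer film = 1/(h_o·A) = 1/(23.6×16.7) = 0.002537 K/W
R_total = 0.1507 K/W;  Q = ΔT/R_total = 1027/0.1507 = 6813 W
T_interface = T_inner − Q·ΣR(inner→interface) = 1052 − 6810×0.009058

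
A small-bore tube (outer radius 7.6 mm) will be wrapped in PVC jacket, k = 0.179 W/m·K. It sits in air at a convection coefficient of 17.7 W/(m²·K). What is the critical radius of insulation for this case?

r_cr ≈ 10.1 mm

For a cylinder r_cr = k/h = 0.179/17.7
r_cr = 10.1 mm; since the bare radius (7.6 mm) is below r_cr, adding a thin layer of insulation will *increase* heat loss.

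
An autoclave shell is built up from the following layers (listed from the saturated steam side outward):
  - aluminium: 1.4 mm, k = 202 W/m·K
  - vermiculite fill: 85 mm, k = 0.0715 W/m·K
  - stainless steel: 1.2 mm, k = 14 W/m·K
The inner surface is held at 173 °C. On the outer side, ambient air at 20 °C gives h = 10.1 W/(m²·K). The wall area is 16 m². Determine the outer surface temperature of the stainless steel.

Using the resistance-network approach (series):
R_aluminium = L/(kA) = 0.0014/(202×16) = 4.332×10^-7 K/W
R_vermiculite fill = L/(kA) = 0.085/(0.0715×16) = 0.0743 K/W
R_stainless steel = L/(kA) = 0.0012/(14×16) = 5.357×10^-6 K/W
R_outer film = 1/(h_o·A) = 1/(10.1×16) = 0.006188 K/W
R_total = 0.08049 K/W;  Q = ΔT/R_total = 153/0.08049 = 1901 W
T_interface = T_inner − Q·ΣR(inner→interface) = 173 − 1900×0.07431

T ≈ 31.8 °C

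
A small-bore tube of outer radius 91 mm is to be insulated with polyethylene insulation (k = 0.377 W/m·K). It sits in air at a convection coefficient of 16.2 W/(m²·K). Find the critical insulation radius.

For a cylinder r_cr = k/h = 0.377/16.2
r_cr = 23.3 mm; since the bare radius (91 mm) is above r_cr, any added insulation will reduce heat loss.

r_cr ≈ 23.3 mm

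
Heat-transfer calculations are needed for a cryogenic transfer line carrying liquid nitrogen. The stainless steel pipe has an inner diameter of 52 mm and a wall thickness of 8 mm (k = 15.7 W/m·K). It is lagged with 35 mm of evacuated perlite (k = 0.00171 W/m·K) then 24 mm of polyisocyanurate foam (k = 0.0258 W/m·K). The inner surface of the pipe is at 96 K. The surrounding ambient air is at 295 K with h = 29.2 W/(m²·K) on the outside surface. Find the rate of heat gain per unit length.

q′ ≈ 2.94 W/m

Treating each annulus and film as a series resistance:
R_stainless steel pipe wall = ln(34/26)/(2π×15.7×1) = 0.002719 K/W
R_evacuated perlite = ln(69/34)/(2π×0.00171×1) = 65.87 K/W
R_polyisocyanurate foam = ln(93/69)/(2π×0.0258×1) = 1.841 K/W
R_outer film = 1/(h_o·2πr_oL) = 1/(29.2×2π×0.093×1) = 0.05861 K/W
R_total = 67.77 K/W
Q = ΔT/R_total = 199/67.77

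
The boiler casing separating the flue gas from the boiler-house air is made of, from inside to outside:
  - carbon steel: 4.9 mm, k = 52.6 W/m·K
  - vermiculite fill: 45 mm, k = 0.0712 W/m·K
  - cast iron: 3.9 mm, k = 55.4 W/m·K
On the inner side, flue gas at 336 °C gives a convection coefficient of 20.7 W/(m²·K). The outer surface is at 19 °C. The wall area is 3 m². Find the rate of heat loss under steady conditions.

Treating each layer as a thermal resistance in series:
R_inner film = 1/(h_i·A) = 1/(20.7×3) = 0.0161 K/W
R_carbon steel = L/(kA) = 0.0049/(52.6×3) = 3.105×10^-5 K/W
R_vermiculite fill = L/(kA) = 0.045/(0.0712×3) = 0.2107 K/W
R_cast iron = L/(kA) = 0.0039/(55.4×3) = 2.347×10^-5 K/W
R_total = 0.2268 K/W
Q = ΔT / R_total = 317 / 0.2268

Q ≈ 1400 W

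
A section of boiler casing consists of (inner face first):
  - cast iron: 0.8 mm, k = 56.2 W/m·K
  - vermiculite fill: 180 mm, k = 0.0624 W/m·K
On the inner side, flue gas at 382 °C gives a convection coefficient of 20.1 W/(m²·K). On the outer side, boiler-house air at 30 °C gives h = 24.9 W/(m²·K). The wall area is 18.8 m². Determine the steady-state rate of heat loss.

Q ≈ 2220 W

Thermal resistances in series:
R_inner film = 1/(h_i·A) = 1/(20.1×18.8) = 0.002646 K/W
R_cast iron = L/(kA) = 0.0008/(56.2×18.8) = 7.572×10^-7 K/W
R_vermiculite fill = L/(kA) = 0.18/(0.0624×18.8) = 0.1534 K/W
R_outer film = 1/(h_o·A) = 1/(24.9×18.8) = 0.002136 K/W
R_total = 0.1582 K/W
Q = ΔT / R_total = 352 / 0.1582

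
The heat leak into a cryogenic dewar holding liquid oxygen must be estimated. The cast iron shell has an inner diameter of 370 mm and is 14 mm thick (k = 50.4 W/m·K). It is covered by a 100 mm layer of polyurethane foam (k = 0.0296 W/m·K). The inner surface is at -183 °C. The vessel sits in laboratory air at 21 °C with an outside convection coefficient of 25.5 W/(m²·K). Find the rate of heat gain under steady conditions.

Q ≈ 44.8 W

For a spherical shell R = (1/r₁ − 1/r₂)/(4πk); film R = 1/(h·4πr²). In series:
R_cast iron shell = (1/0.185 − 1/0.199)/(4π×50.4) = 6.004×10^-4 K/W
R_polyurethane foam = (1/0.199 − 1/0.299)/(4π×0.0296) = 4.518 K/W
R_outer film = 1/(h·4πr_o²) = 1/(25.5×4π×0.299²) = 0.03491 K/W
R_total = 4.554 K/W
Q = ΔT/R_total = 204/4.554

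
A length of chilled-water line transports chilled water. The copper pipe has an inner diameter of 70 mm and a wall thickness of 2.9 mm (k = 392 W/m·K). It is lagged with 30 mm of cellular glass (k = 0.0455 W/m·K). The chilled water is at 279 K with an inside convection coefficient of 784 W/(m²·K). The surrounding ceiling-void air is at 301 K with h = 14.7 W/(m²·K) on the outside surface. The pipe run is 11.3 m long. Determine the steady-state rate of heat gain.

Q ≈ 113 W

Radial resistances (cylindrical: R_cond = ln(r_o/r_i)/(2πkL), R_conv = 1/(h·2πrL)):
R_inner film = 1/(h_i·2πr₁L) = 1/(784×2π×0.035×11.3) = 5.133×10^-4 K/W
R_copper pipe wall = ln(37.9/35)/(2π×392×11.3) = 2.86×10^-6 K/W
R_cellular glass = ln(67.9/37.9)/(2π×0.0455×11.3) = 0.1805 K/W
R_outer film = 1/(h_o·2πr_oL) = 1/(14.7×2π×0.0679×11.3) = 0.01411 K/W
R_total = 0.1951 K/W
Q = ΔT/R_total = 22/0.1951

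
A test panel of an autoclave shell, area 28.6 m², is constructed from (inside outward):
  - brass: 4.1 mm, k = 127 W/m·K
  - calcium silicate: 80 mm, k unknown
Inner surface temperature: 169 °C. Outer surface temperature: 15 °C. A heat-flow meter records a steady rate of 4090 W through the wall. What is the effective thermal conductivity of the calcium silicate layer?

Thermal resistances in series:
R_brass = L/(kA) = 0.0041/(127×28.6) = 1.129×10^-6 K/W
Sum of known resistances R_other = 1.129×10^-6 K/W
Total R = ΔT/Q = 154/4090 = 0.03765 K/W
R_calcium silicate = R_total − R_other = 0.03765 K/W
k = L/(R·A) = 0.08/(0.03765×28.6)

k ≈ 0.0743 W/(m·K)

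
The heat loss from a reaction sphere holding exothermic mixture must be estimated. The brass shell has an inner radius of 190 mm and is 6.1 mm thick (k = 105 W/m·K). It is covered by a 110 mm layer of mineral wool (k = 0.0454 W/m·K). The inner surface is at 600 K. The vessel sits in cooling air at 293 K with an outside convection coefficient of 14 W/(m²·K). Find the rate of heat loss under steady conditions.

Q ≈ 93.8 W

Each spherical layer contributes R = (1/r_i − 1/r_o)/(4πk):
R_brass shell = (1/0.19 − 1/0.1961)/(4π×105) = 1.241×10^-4 K/W
R_mineral wool = (1/0.1961 − 1/0.3061)/(4π×0.0454) = 3.212 K/W
R_outer film = 1/(h·4πr_o²) = 1/(14×4π×0.3061²) = 0.06066 K/W
R_total = 3.273 K/W
Q = ΔT/R_total = 307/3.273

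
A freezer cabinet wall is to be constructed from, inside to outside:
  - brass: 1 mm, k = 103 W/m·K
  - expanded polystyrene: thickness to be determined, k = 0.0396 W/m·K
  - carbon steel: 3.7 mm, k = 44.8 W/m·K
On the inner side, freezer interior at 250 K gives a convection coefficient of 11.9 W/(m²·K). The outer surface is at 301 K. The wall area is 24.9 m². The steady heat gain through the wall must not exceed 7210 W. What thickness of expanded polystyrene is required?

Thermal resistances in series:
R_inner film = 1/(h_i·A) = 1/(11.9×24.9) = 0.003375 K/W
R_brass = L/(kA) = 0.001/(103×24.9) = 3.899×10^-7 K/W
R_carbon steel = L/(kA) = 0.0037/(44.8×24.9) = 3.317×10^-6 K/W
Sum of the known resistances R_other = 0.003379 K/W
Required total resistance R_tot = ΔT/Q_allow = 51/7210 = 0.007074 K/W
R_expanded polystyrene = R_tot − R_other = 0.003695 K/W
L = R·k·A = 0.003695×0.0396×24.9

L ≈ 3.64 mm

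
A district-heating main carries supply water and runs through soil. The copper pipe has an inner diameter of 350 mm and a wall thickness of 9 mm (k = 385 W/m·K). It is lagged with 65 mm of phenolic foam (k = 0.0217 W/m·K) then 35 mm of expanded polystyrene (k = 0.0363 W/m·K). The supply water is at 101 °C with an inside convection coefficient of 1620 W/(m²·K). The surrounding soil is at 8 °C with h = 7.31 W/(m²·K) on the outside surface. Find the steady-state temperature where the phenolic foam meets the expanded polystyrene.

Radial resistances (cylindrical: R_cond = ln(r_o/r_i)/(2πkL), R_conv = 1/(h·2πrL)):
R_inner film = 1/(h_i·2πr₁L) = 1/(1620×2π×0.175×1) = 5.614×10^-4 K/W
R_copper pipe wall = ln(184/175)/(2π×385×1) = 2.073×10^-5 K/W
R_phenolic foam = ln(249/184)/(2π×0.0217×1) = 2.219 K/W
R_expanded polystyrene = ln(284/249)/(2π×0.0363×1) = 0.5766 K/W
R_outer film = 1/(h_o·2πr_oL) = 1/(7.31×2π×0.284×1) = 0.07666 K/W
R_total = 2.873 K/W
Q = ΔT/R_total = 93/2.873
Q = 32.4 W/m
T_interface = T_inner − Q·ΣR(inner→interface) = 101 − 32.4×2.219

T ≈ 29.2 °C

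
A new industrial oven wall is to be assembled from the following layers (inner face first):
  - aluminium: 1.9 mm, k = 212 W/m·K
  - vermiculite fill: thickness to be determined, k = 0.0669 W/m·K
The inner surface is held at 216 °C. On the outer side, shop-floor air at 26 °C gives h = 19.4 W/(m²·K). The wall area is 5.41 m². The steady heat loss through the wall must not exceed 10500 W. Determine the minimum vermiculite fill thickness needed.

L ≈ 3.1 mm

Treating each layer as a thermal resistance in series:
R_aluminium = L/(kA) = 0.0019/(212×5.41) = 1.657×10^-6 K/W
R_outer film = 1/(h_o·A) = 1/(19.4×5.41) = 0.009528 K/W
Sum of the known resistances R_other = 0.00953 K/W
Required total resistance R_tot = ΔT/Q_allow = 190/10500 = 0.0181 K/W
R_vermiculite fill = R_tot − R_other = 0.008566 K/W
L = R·k·A = 0.008566×0.0669×5.41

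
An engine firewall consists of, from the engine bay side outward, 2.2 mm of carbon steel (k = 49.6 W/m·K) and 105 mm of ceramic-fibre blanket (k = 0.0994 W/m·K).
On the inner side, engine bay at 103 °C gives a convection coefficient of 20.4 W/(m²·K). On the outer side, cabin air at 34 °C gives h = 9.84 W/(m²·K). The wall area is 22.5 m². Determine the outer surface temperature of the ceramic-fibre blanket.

Series thermal resistances:
R_inner film = 1/(h_i·A) = 1/(20.4×22.5) = 0.002179 K/W
R_carbon steel = L/(kA) = 0.0022/(49.6×22.5) = 1.971×10^-6 K/W
R_ceramic-fibre blanket = L/(kA) = 0.105/(0.0994×22.5) = 0.04695 K/W
R_outer film = 1/(h_o·A) = 1/(9.84×22.5) = 0.004517 K/W
R_total = 0.05365 K/W;  Q = ΔT/R_total = 69/0.05365 = 1286 W
T_interface = T_inner − Q·ΣR(inner→interface) = 103 − 1290×0.04913

T ≈ 39.8 °C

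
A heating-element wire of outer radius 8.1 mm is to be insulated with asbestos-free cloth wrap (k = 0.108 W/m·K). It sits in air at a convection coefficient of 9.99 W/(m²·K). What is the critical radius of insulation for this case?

r_cr ≈ 10.8 mm

For a cylinder r_cr = k/h = 0.108/9.99
r_cr = 10.8 mm; since the bare radius (8.1 mm) is below r_cr, adding a thin layer of insulation will *increase* heat loss.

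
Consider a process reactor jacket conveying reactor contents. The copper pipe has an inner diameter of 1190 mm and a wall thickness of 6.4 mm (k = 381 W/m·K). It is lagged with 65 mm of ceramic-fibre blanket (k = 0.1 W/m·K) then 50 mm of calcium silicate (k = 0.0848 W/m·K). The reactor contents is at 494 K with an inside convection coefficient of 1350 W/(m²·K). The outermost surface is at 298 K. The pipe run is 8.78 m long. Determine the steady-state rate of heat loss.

For a radial system each layer contributes R = ln(r_out/r_in)/(2πkL); films add R = 1/(hA).
R_inner film = 1/(h_i·2πr₁L) = 1/(1350×2π×0.595×8.78) = 2.257×10^-5 K/W
R_copper pipe wall = ln(601.4/595)/(2π×381×8.78) = 5.09×10^-7 K/W
R_ceramic-fibre blanket = ln(666.4/601.4)/(2π×0.1×8.78) = 0.0186 K/W
R_calcium silicate = ln(716.4/666.4)/(2π×0.0848×8.78) = 0.01547 K/W
R_total = 0.03409 K/W
Q = ΔT/R_total = 196/0.03409

Q ≈ 5750 W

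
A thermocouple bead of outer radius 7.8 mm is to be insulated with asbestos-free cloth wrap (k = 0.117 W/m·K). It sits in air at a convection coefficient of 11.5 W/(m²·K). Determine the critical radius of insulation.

For a sphere r_cr = 2k/h = 2×0.117/11.5
r_cr = 20.3 mm; since the bare radius (7.8 mm) is below r_cr, adding a thin layer of insulation will *increase* heat loss.

r_cr ≈ 20.3 mm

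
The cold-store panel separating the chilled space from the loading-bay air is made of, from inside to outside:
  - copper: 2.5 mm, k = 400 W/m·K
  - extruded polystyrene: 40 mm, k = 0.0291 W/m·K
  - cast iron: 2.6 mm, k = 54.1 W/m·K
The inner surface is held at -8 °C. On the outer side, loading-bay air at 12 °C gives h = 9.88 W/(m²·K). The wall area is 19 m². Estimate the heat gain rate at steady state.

Q ≈ 257 W

Treating each layer as a thermal resistance in series:
R_copper = L/(kA) = 0.0025/(400×19) = 3.289×10^-7 K/W
R_extruded polystyrene = L/(kA) = 0.04/(0.0291×19) = 0.07235 K/W
R_cast iron = L/(kA) = 0.0026/(54.1×19) = 2.529×10^-6 K/W
R_outer film = 1/(h_o·A) = 1/(9.88×19) = 0.005327 K/W
R_total = 0.07768 K/W
Q = ΔT / R_total = 20 / 0.07768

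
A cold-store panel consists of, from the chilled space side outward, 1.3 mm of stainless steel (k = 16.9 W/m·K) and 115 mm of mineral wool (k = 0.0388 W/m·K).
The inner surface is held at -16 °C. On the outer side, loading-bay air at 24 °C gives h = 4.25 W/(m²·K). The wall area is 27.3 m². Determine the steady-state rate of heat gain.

Q ≈ 341 W

Series thermal resistances:
R_stainless steel = L/(kA) = 0.0013/(16.9×27.3) = 2.818×10^-6 K/W
R_mineral wool = L/(kA) = 0.115/(0.0388×27.3) = 0.1086 K/W
R_outer film = 1/(h_o·A) = 1/(4.25×27.3) = 0.008619 K/W
R_total = 0.1172 K/W
Q = ΔT / R_total = 40 / 0.1172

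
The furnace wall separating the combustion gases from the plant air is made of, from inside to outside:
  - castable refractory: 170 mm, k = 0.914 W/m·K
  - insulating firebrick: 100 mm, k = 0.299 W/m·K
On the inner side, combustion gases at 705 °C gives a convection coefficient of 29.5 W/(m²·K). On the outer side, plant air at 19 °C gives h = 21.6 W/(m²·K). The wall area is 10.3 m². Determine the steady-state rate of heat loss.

Q ≈ 11800 W

Series thermal resistances:
R_inner film = 1/(h_i·A) = 1/(29.5×10.3) = 0.003291 K/W
R_castable refractory = L/(kA) = 0.17/(0.914×10.3) = 0.01806 K/W
R_insulating firebrick = L/(kA) = 0.1/(0.299×10.3) = 0.03247 K/W
R_outer film = 1/(h_o·A) = 1/(21.6×10.3) = 0.004495 K/W
R_total = 0.05831 K/W
Q = ΔT / R_total = 686 / 0.05831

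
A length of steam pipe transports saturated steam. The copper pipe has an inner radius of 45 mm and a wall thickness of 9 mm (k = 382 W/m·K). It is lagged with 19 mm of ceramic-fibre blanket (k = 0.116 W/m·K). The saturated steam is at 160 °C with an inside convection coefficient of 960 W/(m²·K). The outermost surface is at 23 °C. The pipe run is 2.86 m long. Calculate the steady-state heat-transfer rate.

Q ≈ 939 W

Cylindrical conduction, so R = ln(r₂/r₁)/(2πkL) per layer, in series:
R_inner film = 1/(h_i·2πr₁L) = 1/(960×2π×0.045×2.86) = 0.001288 K/W
R_copper pipe wall = ln(54/45)/(2π×382×2.86) = 2.656×10^-5 K/W
R_ceramic-fibre blanket = ln(73/54)/(2π×0.116×2.86) = 0.1446 K/W
R_total = 0.1459 K/W
Q = ΔT/R_total = 137/0.1459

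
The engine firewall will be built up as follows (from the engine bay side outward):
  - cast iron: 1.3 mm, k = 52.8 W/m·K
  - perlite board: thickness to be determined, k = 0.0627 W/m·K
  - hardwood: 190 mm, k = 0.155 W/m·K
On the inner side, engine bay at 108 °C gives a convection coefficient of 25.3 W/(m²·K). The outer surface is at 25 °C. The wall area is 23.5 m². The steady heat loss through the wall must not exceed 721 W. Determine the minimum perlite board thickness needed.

L ≈ 90.3 mm

Series thermal resistances:
R_inner film = 1/(h_i·A) = 1/(25.3×23.5) = 0.001682 K/W
R_cast iron = L/(kA) = 0.0013/(52.8×23.5) = 1.048×10^-6 K/W
R_hardwood = L/(kA) = 0.19/(0.155×23.5) = 0.05216 K/W
Sum of the known resistances R_other = 0.05384 K/W
Required total resistance R_tot = ΔT/Q_allow = 83/721 = 0.1151 K/W
R_perlite board = R_tot − R_other = 0.06127 K/W
L = R·k·A = 0.06127×0.0627×23.5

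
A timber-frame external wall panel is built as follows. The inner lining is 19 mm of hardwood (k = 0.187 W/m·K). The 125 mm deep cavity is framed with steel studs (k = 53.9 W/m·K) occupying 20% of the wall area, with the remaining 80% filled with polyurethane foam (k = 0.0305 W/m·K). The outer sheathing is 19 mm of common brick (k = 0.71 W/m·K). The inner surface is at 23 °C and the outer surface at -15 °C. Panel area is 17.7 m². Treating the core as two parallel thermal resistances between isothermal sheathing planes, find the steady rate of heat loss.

Q ≈ 4810 W

Sheathing layers in series; stud and cavity paths in parallel between them.
R_inner = 0.019/(0.187×17.7) = 0.00574 K/W
R_stud  = 0.125/(53.9×0.2×17.7) = 6.551×10^-4 K/W
R_cav   = 0.125/(0.0305×0.8×17.7) = 0.2894 K/W
1/R_core = 1/R_stud + 1/R_cav → R_core = 6.536×10^-4 K/W
R_outer = 0.019/(0.71×17.7) = 0.001512 K/W
R_total = 0.007906 K/W
Q = ΔT/R_total = 38/0.007906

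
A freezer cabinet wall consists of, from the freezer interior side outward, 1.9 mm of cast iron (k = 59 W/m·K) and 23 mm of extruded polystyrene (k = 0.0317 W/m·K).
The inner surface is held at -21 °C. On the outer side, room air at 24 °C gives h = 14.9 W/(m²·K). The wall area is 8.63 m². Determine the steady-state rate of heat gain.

Q ≈ 490 W

Model the wall as resistances in series:
R_cast iron = L/(kA) = 0.0019/(59×8.63) = 3.732×10^-6 K/W
R_extruded polystyrene = L/(kA) = 0.023/(0.0317×8.63) = 0.08407 K/W
R_outer film = 1/(h_o·A) = 1/(14.9×8.63) = 0.007777 K/W
R_total = 0.09185 K/W
Q = ΔT / R_total = 45 / 0.09185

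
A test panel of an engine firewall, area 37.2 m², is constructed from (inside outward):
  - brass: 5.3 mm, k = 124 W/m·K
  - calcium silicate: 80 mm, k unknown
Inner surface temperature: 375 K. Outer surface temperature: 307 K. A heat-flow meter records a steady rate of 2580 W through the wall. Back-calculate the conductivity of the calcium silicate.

Model the wall as resistances in series:
R_brass = L/(kA) = 0.0053/(124×37.2) = 1.149×10^-6 K/W
Sum of known resistances R_other = 1.149×10^-6 K/W
Total R = ΔT/Q = 68/2580 = 0.02636 K/W
R_calcium silicate = R_total − R_other = 0.02636 K/W
k = L/(R·A) = 0.08/(0.02636×37.2)

k ≈ 0.0816 W/(m·K)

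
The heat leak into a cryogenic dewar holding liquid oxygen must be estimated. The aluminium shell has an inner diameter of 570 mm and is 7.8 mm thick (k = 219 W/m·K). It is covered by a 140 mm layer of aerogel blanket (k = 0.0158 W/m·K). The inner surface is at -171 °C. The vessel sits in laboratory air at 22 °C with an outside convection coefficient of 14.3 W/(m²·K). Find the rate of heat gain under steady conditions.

Each spherical layer contributes R = (1/r_i − 1/r_o)/(4πk):
R_aluminium shell = (1/0.285 − 1/0.2928)/(4π×219) = 3.396×10^-5 K/W
R_aerogel blanket = (1/0.2928 − 1/0.4328)/(4π×0.0158) = 5.564 K/W
R_outer film = 1/(h·4πr_o²) = 1/(14.3×4π×0.4328²) = 0.02971 K/W
R_total = 5.594 K/W
Q = ΔT/R_total = 193/5.594

Q ≈ 34.5 W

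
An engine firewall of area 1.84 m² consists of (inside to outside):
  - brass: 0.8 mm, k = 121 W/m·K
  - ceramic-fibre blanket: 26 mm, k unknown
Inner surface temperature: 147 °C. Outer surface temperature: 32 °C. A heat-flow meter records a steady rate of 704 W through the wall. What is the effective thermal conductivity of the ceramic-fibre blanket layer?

Using the resistance-network approach (series):
R_brass = L/(kA) = 0.0008/(121×1.84) = 3.593×10^-6 K/W
Sum of known resistances R_other = 3.593×10^-6 K/W
Total R = ΔT/Q = 115/704 = 0.1634 K/W
R_ceramic-fibre blanket = R_total − R_other = 0.1633 K/W
k = L/(R·A) = 0.026/(0.1633×1.84)

k ≈ 0.0865 W/(m·K)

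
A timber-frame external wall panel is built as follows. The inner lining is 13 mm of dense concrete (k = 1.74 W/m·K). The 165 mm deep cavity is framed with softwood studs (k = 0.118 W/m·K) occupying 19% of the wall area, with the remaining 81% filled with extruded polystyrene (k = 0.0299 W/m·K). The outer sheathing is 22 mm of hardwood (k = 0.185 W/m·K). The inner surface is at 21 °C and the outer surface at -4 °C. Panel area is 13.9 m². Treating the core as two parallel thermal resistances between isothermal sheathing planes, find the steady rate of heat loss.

Sheathing layers in series; stud and cavity paths in parallel between them.
R_inner = 0.013/(1.74×13.9) = 5.375×10^-4 K/W
R_stud  = 0.165/(0.118×0.19×13.9) = 0.5295 K/W
R_cav   = 0.165/(0.0299×0.81×13.9) = 0.4901 K/W
1/R_core = 1/R_stud + 1/R_cav → R_core = 0.2545 K/W
R_outer = 0.022/(0.185×13.9) = 0.008555 K/W
R_total = 0.2636 K/W
Q = ΔT/R_total = 25/0.2636

Q ≈ 94.8 W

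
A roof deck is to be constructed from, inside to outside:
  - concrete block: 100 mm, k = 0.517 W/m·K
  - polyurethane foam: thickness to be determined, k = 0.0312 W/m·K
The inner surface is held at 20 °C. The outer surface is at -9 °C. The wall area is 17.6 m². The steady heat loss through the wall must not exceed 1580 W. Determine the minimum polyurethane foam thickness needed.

Treating each layer as a thermal resistance in series:
R_concrete block = L/(kA) = 0.1/(0.517×17.6) = 0.01099 K/W
Sum of the known resistances R_other = 0.01099 K/W
Required total resistance R_tot = ΔT/Q_allow = 29/1580 = 0.01835 K/W
R_polyurethane foam = R_tot − R_other = 0.007364 K/W
L = R·k·A = 0.007364×0.0312×17.6

L ≈ 4.04 mm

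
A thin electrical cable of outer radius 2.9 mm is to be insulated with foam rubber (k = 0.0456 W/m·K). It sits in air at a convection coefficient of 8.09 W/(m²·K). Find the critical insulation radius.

r_cr ≈ 5.64 mm

For a cylinder r_cr = k/h = 0.0456/8.09
r_cr = 5.64 mm; since the bare radius (2.9 mm) is below r_cr, adding a thin layer of insulation will *increase* heat loss.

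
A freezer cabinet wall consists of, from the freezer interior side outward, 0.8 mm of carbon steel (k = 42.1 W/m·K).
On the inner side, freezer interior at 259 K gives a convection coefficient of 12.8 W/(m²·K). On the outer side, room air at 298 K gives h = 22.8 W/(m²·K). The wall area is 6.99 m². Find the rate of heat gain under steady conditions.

Thermal resistances in series:
R_inner film = 1/(h_i·A) = 1/(12.8×6.99) = 0.01118 K/W
R_carbon steel = L/(kA) = 0.0008/(42.1×6.99) = 2.719×10^-6 K/W
R_outer film = 1/(h_o·A) = 1/(22.8×6.99) = 0.006275 K/W
R_total = 0.01745 K/W
Q = ΔT / R_total = 39 / 0.01745

Q ≈ 2230 W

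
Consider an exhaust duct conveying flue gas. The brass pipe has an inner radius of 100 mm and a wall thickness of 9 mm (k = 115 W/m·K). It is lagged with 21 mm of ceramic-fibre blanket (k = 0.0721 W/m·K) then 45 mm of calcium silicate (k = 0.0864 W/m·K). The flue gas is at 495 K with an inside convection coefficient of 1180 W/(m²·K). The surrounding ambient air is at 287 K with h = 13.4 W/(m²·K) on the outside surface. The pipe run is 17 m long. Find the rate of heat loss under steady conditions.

Cylindrical conduction, so R = ln(r₂/r₁)/(2πkL) per layer, in series:
R_inner film = 1/(h_i·2πr₁L) = 1/(1180×2π×0.1×17) = 7.934×10^-5 K/W
R_brass pipe wall = ln(109/100)/(2π×115×17) = 7.016×10^-6 K/W
R_ceramic-fibre blanket = ln(130/109)/(2π×0.0721×17) = 0.02288 K/W
R_calcium silicate = ln(175/130)/(2π×0.0864×17) = 0.03221 K/W
R_outer film = 1/(h_o·2πr_oL) = 1/(13.4×2π×0.175×17) = 0.003992 K/W
R_total = 0.05917 K/W
Q = ΔT/R_total = 208/0.05917

Q ≈ 3520 W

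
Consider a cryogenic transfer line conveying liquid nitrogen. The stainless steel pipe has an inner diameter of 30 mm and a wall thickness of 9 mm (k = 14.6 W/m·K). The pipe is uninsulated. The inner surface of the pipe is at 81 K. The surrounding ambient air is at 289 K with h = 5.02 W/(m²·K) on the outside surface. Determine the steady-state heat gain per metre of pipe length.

q′ ≈ 157 W/m

Cylindrical conduction, so R = ln(r₂/r₁)/(2πkL) per layer, in series:
R_stainless steel pipe wall = ln(24/15)/(2π×14.6×1) = 0.005124 K/W
R_outer film = 1/(h_o·2πr_oL) = 1/(5.02×2π×0.024×1) = 1.321 K/W
R_total = 1.326 K/W
Q = ΔT/R_total = 208/1.326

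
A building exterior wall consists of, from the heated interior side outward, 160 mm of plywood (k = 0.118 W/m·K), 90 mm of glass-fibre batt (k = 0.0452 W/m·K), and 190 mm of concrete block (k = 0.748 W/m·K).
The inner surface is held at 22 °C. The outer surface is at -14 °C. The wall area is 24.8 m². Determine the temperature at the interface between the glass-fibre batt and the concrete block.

T ≈ -11.5 °C

Model the wall as resistances in series:
R_plywood = L/(kA) = 0.16/(0.118×24.8) = 0.05467 K/W
R_glass-fibre batt = L/(kA) = 0.09/(0.0452×24.8) = 0.08029 K/W
R_concrete block = L/(kA) = 0.19/(0.748×24.8) = 0.01024 K/W
R_total = 0.1452 K/W;  Q = ΔT/R_total = 36/0.1452 = 247.9 W
T_interface = T_inner − Q·ΣR(inner→interface) = 22 − 248×0.135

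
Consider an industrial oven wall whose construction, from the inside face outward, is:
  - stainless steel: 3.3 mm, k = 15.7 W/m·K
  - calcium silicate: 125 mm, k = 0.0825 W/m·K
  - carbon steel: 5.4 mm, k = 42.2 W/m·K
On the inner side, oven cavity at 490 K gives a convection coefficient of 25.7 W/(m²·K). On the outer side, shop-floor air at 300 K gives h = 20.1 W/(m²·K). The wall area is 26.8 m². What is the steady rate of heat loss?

Q ≈ 3170 W

Treating each layer as a thermal resistance in series:
R_inner film = 1/(h_i·A) = 1/(25.7×26.8) = 0.001452 K/W
R_stainless steel = L/(kA) = 0.0033/(15.7×26.8) = 7.843×10^-6 K/W
R_calcium silicate = L/(kA) = 0.125/(0.0825×26.8) = 0.05654 K/W
R_carbon steel = L/(kA) = 0.0054/(42.2×26.8) = 4.775×10^-6 K/W
R_outer film = 1/(h_o·A) = 1/(20.1×26.8) = 0.001856 K/W
R_total = 0.05986 K/W
Q = ΔT / R_total = 190 / 0.05986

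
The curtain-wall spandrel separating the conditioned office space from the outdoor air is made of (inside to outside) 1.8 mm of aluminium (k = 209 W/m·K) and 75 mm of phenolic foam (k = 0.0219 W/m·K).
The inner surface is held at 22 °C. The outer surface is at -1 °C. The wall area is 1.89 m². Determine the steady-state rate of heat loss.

Q ≈ 12.7 W

Treating each layer as a thermal resistance in series:
R_aluminium = L/(kA) = 0.0018/(209×1.89) = 4.557×10^-6 K/W
R_phenolic foam = L/(kA) = 0.075/(0.0219×1.89) = 1.812 K/W
R_total = 1.812 K/W
Q = ΔT / R_total = 23 / 1.812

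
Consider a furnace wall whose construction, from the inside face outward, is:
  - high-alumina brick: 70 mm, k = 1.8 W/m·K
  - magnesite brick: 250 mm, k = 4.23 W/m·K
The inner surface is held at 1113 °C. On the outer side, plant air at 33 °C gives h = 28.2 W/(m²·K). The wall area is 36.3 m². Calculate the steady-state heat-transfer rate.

Thermal resistances in series:
R_high-alumina brick = L/(kA) = 0.07/(1.8×36.3) = 0.001071 K/W
R_magnesite brick = L/(kA) = 0.25/(4.23×36.3) = 0.001628 K/W
R_outer film = 1/(h_o·A) = 1/(28.2×36.3) = 9.769×10^-4 K/W
R_total = 0.003676 K/W
Q = ΔT / R_total = 1080 / 0.003676

Q ≈ 294000 W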